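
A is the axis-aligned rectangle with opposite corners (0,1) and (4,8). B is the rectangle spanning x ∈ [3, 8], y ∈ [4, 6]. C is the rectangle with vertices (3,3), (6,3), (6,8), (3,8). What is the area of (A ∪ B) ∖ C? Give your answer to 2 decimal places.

|A ∪ B| = 36.
|(A ∪ B) ∩ C| = 9.
|(A ∪ B) ∖ C| = 36 − 9 = 27.00.

27.00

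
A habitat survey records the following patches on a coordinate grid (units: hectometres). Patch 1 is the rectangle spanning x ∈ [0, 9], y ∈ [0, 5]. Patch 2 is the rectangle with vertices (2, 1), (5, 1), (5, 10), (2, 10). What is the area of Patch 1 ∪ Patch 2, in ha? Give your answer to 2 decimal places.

60.00

By inclusion–exclusion:
Individual areas: |Patch 1| = 45, |Patch 2| = 27.
|Patch 1∩Patch 2|: x∈[2,5], y∈[1,5] → 3·4 = 12.
|Patch 1 ∪ Patch 2| = 72 − 12 = 60.00.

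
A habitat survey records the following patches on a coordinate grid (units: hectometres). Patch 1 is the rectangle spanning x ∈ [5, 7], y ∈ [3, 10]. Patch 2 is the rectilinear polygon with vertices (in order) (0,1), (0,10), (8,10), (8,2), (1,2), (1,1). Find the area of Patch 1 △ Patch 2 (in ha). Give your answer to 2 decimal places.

|Patch 1| = 14, |Patch 2| = 65, |Patch 1∩Patch 2| = 14.
|Patch 1 △ Patch 2| = |Patch 1| + |Patch 2| − 2·|Patch 1∩Patch 2| = 14 + 65 − 28 = 51.00.

51.00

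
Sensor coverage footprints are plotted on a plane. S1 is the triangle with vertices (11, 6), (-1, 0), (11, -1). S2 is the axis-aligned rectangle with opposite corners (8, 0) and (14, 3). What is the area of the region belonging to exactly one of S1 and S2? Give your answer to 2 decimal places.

|S1| = 42, |S2| = 18, |S1∩S2| = 9.
|S1 △ S2| = |S1| + |S2| − 2·|S1∩S2| = 42 + 18 − 18 = 42.00.

42.00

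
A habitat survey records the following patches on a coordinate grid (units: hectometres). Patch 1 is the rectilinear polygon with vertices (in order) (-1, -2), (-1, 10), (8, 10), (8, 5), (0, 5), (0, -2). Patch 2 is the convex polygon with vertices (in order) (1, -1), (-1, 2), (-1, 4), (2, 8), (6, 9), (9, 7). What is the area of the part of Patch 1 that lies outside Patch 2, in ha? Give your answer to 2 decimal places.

25.08

|Patch 1| = 52, |Patch 1∩Patch 2| = 26.9167.
|Patch 1 ∖ Patch 2| = |Patch 1| − |Patch 1∩Patch 2| = 52 − 26.9167 = 25.08.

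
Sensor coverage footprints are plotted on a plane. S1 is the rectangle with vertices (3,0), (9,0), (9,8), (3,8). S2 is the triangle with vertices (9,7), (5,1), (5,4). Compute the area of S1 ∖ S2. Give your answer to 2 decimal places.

|S1| = 48, |S1∩S2| = 6.
|S1 ∖ S2| = |S1| − |S1∩S2| = 48 − 6 = 42.00.

42.00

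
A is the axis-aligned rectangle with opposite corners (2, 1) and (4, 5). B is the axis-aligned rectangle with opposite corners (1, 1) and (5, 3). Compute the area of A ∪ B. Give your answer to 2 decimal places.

By inclusion–exclusion:
Individual areas: |A| = 8, |B| = 8.
|A∩B|: x∈[2,4], y∈[1,3] → 2·2 = 4.
|A ∪ B| = 16 − 4 = 12.00.

12.00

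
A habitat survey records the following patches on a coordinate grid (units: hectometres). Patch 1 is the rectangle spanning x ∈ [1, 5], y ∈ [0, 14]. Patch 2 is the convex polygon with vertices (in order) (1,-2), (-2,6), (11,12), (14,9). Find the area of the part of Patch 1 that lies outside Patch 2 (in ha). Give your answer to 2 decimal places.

|Patch 1| = 56, |Patch 1∩Patch 2| = 32.0979.
|Patch 1 ∖ Patch 2| = |Patch 1| − |Patch 1∩Patch 2| = 56 − 32.0979 = 23.90.

23.90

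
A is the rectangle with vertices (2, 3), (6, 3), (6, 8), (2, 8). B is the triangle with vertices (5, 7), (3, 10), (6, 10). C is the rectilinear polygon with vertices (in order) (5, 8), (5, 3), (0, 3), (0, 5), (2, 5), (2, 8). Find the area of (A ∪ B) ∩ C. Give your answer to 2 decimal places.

The region (A ∪ B) ∩ C is the polygon with vertices (2,3), (2,5), (2,8), (4.333,8), (5,8), (5,3).
By the shoelace formula its area is 15.00.

15.00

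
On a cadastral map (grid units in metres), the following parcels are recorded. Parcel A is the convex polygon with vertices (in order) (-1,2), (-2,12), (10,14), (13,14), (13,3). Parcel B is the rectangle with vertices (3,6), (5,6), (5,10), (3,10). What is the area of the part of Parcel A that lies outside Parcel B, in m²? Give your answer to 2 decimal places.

|Parcel A| = 156, |Parcel A∩Parcel B| = 8.
|Parcel A ∖ Parcel B| = |Parcel A| − |Parcel A∩Parcel B| = 156 − 8 = 148.00.

148.00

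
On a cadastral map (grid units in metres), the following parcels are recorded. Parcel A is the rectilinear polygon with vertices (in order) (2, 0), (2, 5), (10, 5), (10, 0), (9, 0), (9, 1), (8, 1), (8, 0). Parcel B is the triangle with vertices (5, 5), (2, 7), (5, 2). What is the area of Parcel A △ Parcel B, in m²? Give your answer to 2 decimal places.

38.10

|Parcel A| = 39, |Parcel B| = 4.5, |Parcel A∩Parcel B| = 2.7.
|Parcel A △ Parcel B| = |Parcel A| + |Parcel B| − 2·|Parcel A∩Parcel B| = 39 + 4.5 − 5.4 = 38.10.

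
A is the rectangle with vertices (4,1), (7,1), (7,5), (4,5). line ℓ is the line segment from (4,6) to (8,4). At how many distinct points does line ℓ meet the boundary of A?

The segment meets the boundary at (7,4.5), (6,5).

2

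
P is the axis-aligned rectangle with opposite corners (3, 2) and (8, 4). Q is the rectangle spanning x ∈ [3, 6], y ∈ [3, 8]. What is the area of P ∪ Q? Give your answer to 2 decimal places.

22.00

By inclusion–exclusion:
Individual areas: |P| = 10, |Q| = 15.
|P∩Q|: x∈[3,6], y∈[3,4] → 3·1 = 3.
|P ∪ Q| = 25 − 3 = 22.00.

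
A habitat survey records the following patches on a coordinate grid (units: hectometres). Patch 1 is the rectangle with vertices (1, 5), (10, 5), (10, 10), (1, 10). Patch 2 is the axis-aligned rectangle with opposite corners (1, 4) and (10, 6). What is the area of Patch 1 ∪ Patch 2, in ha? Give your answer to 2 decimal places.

54.00

By inclusion–exclusion:
Individual areas: |Patch 1| = 45, |Patch 2| = 18.
|Patch 1∩Patch 2|: x∈[1,10], y∈[5,6] → 9·1 = 9.
|Patch 1 ∪ Patch 2| = 63 − 9 = 54.00.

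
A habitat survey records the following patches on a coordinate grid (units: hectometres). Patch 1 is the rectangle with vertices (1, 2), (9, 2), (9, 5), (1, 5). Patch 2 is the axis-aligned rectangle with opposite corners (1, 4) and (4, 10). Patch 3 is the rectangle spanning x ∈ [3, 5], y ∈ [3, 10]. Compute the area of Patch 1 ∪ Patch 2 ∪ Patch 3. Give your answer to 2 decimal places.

By inclusion–exclusion:
Individual areas: |Patch 1| = 24, |Patch 2| = 18, |Patch 3| = 14.
|Patch 1∩Patch 2|: x∈[1,4], y∈[4,5] → 3·1 = 3.
|Patch 1∩Patch 3|: x∈[3,5], y∈[3,5] → 2·2 = 4.
|Patch 2∩Patch 3|: x∈[3,4], y∈[4,10] → 1·6 = 6.
|Patch 1∩Patch 2∩Patch 3| = 1.
|Patch 1 ∪ Patch 2 ∪ Patch 3| = 56 − 13 + 1 = 44.00.

44.00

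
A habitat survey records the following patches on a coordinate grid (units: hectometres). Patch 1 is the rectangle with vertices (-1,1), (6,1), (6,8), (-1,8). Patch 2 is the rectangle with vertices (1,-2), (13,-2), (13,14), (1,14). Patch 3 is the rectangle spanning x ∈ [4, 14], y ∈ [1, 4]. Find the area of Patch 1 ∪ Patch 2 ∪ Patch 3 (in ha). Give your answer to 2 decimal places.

209.00

By inclusion–exclusion:
Individual areas: |Patch 1| = 49, |Patch 2| = 192, |Patch 3| = 30.
|Patch 1∩Patch 2|: x∈[1,6], y∈[1,8] → 5·7 = 35.
|Patch 1∩Patch 3|: x∈[4,6], y∈[1,4] → 2·3 = 6.
|Patch 2∩Patch 3|: x∈[4,13], y∈[1,4] → 9·3 = 27.
|Patch 1∩Patch 2∩Patch 3| = 6.
|Patch 1 ∪ Patch 2 ∪ Patch 3| = 271 − 68 + 6 = 209.00.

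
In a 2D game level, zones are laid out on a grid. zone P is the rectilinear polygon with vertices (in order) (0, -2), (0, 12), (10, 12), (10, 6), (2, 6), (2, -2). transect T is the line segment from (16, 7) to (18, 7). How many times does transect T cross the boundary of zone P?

0

The segment lies entirely outside zone P and never meets its boundary.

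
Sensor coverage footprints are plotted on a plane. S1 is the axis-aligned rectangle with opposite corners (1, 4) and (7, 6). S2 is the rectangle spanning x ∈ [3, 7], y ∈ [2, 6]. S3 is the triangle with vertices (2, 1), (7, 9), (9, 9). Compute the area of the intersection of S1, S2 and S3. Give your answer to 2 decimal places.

2.00

The intersection is the polygon with vertices (3.875,4), (5.125,6), (6.375,6), (4.625,4).
By the shoelace formula its area is 2.00.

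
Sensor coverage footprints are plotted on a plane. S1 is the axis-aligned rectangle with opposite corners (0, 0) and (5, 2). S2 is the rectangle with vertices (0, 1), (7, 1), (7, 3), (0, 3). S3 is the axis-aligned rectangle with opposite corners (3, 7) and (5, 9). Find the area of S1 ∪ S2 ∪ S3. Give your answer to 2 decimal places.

23.00

By inclusion–exclusion:
Individual areas: |S1| = 10, |S2| = 14, |S3| = 4.
|S1∩S2|: x∈[0,5], y∈[1,2] → 5·1 = 5.
|S1∩S3| = 0 (no overlap).
|S2∩S3| = 0 (no overlap).
|S1∩S2∩S3| = 0.
|S1 ∪ S2 ∪ S3| = 28 − 5 + 0 = 23.00.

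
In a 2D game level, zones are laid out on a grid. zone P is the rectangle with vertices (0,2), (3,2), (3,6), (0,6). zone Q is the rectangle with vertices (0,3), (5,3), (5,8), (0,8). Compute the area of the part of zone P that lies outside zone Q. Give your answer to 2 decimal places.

3.00

|zone P∩zone Q|: x∈[0,3], y∈[3,6] → 3·3 = 9.
|zone P| = 12.
|zone P ∖ zone Q| = |zone P| − |zone P∩zone Q| = 12 − 9 = 3.00.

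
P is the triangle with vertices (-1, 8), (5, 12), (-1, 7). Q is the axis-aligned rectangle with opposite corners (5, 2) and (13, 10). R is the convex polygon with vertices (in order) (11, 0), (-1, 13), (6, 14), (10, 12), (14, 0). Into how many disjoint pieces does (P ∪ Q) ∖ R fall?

3

(P ∪ Q) ∖ R splits into 3 disjoint pieces (area 2.2484, area 9.3462, area 8.1667).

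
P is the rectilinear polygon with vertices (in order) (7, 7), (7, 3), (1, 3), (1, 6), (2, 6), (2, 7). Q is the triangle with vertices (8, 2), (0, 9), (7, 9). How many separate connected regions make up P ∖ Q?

1

P ∖ Q is a single connected region.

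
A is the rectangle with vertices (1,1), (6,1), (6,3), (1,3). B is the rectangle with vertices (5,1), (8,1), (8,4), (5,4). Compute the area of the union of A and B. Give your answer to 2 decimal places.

17.00

By inclusion–exclusion:
Individual areas: |A| = 10, |B| = 9.
|A∩B|: x∈[5,6], y∈[1,3] → 1·2 = 2.
|A ∪ B| = 19 − 2 = 17.00.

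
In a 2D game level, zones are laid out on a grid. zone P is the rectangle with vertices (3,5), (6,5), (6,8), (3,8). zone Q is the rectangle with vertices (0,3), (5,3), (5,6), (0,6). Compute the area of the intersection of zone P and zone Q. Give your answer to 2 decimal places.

|zone P∩zone Q|: x∈[3,5], y∈[5,6] → 2·1 = 2.

2.00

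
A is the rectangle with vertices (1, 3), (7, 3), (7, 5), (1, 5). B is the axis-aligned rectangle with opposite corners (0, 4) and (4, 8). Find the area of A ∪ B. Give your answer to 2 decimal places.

By inclusion–exclusion:
Individual areas: |A| = 12, |B| = 16.
|A∩B|: x∈[1,4], y∈[4,5] → 3·1 = 3.
|A ∪ B| = 28 − 3 = 25.00.

25.00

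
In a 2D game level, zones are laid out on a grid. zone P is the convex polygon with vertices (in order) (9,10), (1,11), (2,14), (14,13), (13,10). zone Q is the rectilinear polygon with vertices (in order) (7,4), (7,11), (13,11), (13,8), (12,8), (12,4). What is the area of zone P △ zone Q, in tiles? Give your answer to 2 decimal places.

65.50

|zone P| = 39, |zone Q| = 38, |zone P∩zone Q| = 5.75.
|zone P △ zone Q| = |zone P| + |zone Q| − 2·|zone P∩zone Q| = 39 + 38 − 11.5 = 65.50.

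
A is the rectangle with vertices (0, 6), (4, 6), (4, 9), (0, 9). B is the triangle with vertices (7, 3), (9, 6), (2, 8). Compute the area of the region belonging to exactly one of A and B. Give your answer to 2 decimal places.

|A| = 12, |B| = 12.5, |A∩B| = 1.4286.
|A △ B| = |A| + |B| − 2·|A∩B| = 12 + 12.5 − 2.8571 = 21.64.

21.64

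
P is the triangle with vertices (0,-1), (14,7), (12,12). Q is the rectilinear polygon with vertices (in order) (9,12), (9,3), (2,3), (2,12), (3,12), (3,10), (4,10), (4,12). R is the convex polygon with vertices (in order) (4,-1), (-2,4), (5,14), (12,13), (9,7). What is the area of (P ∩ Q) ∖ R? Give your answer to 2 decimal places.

|P ∩ Q| = 14.1168.
|(P ∩ Q) ∩ R| = 10.2596.
|(P ∩ Q) ∖ R| = 14.1168 − 10.2596 = 3.86.

3.86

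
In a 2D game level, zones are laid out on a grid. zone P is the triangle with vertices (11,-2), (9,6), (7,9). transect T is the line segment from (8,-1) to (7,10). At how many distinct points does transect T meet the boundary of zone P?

2

The segment meets the boundary at (7.105,8.842), (7.121,8.667).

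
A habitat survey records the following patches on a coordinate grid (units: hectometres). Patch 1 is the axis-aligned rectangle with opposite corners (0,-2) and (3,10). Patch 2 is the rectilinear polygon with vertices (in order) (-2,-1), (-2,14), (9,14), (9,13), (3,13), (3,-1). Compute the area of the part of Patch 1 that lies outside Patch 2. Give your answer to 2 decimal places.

|Patch 1| = 36, |Patch 1∩Patch 2| = 33.
|Patch 1 ∖ Patch 2| = |Patch 1| − |Patch 1∩Patch 2| = 36 − 33 = 3.00.

3.00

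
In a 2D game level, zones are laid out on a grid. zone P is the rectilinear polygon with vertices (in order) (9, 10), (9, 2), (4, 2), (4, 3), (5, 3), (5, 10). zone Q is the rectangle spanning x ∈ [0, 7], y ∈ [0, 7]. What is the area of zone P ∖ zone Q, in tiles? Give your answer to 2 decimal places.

|zone P| = 33, |zone P∩zone Q| = 11.
|zone P ∖ zone Q| = |zone P| − |zone P∩zone Q| = 33 − 11 = 22.00.

22.00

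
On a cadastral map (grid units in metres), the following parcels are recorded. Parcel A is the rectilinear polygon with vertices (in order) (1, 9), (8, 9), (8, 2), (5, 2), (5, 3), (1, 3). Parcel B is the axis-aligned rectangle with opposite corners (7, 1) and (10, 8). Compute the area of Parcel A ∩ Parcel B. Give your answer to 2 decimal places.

6.00

The intersection is the polygon with vertices (8,2), (7,2), (7,8), (8,8).
By the shoelace formula its area is 6.00.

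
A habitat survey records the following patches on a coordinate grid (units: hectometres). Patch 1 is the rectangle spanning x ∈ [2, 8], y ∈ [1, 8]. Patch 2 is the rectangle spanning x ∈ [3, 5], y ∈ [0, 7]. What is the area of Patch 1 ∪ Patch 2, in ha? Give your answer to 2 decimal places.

44.00

By inclusion–exclusion:
Individual areas: |Patch 1| = 42, |Patch 2| = 14.
|Patch 1∩Patch 2|: x∈[3,5], y∈[1,7] → 2·6 = 12.
|Patch 1 ∪ Patch 2| = 56 − 12 = 44.00.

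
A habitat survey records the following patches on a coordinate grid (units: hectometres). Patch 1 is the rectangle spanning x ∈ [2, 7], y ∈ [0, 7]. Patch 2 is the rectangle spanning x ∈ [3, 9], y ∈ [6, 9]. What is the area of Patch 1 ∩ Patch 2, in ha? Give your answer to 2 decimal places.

4.00

|Patch 1∩Patch 2|: x∈[3,7], y∈[6,7] → 4·1 = 4.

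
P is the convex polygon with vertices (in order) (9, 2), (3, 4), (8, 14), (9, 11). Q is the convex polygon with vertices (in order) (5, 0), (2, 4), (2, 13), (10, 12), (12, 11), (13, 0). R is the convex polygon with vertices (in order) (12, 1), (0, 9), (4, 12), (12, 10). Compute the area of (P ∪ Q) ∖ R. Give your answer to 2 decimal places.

56.59

|P ∪ Q| = 123.7532.
|(P ∪ Q) ∩ R| = 67.1667.
|(P ∪ Q) ∖ R| = 123.7532 − 67.1667 = 56.59.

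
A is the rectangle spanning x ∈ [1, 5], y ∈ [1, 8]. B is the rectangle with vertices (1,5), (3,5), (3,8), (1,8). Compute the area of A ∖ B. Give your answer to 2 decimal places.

22.00

|A∩B|: x∈[1,3], y∈[5,8] → 2·3 = 6.
|A| = 28.
|A ∖ B| = |A| − |A∩B| = 28 − 6 = 22.00.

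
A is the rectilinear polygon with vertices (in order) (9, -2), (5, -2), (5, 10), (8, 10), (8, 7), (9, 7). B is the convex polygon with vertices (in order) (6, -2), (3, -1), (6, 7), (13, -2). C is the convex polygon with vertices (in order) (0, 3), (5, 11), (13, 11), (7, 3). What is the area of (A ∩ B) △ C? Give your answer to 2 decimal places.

|A ∩ B| = 28.7143.
|(A ∩ B) ∩ C| = 7.4303.
|(A ∩ B) △ C| = 28.7143 + 60 − 14.8606 = 73.85.

73.85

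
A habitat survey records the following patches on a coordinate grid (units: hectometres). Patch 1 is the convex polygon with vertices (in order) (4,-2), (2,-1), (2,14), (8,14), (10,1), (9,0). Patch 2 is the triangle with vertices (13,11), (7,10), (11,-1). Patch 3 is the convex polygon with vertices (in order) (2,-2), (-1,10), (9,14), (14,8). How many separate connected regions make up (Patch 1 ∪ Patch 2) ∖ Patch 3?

3

(Patch 1 ∪ Patch 2) ∖ Patch 3 splits into 3 disjoint pieces (area 9.6116, area 0.9604, area 27.2637).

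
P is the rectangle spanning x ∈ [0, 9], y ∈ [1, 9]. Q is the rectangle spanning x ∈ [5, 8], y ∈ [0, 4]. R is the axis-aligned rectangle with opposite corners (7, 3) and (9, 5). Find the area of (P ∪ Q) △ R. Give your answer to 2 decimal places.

71.00

|P ∪ Q| = 75.
|(P ∪ Q) ∩ R| = 4.
|(P ∪ Q) △ R| = 75 + 4 − 8 = 71.00.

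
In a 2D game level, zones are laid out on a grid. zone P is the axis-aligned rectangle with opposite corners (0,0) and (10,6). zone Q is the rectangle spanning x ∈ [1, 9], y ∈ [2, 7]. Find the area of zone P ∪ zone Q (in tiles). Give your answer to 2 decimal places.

68.00

By inclusion–exclusion:
Individual areas: |zone P| = 60, |zone Q| = 40.
|zone P∩zone Q|: x∈[1,9], y∈[2,6] → 8·4 = 32.
|zone P ∪ zone Q| = 100 − 32 = 68.00.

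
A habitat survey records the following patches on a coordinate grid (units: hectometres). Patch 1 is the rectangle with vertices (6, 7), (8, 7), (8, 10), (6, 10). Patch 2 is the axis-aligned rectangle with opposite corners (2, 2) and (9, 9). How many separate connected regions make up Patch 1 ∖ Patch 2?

1

Patch 1 ∖ Patch 2 is a single connected region.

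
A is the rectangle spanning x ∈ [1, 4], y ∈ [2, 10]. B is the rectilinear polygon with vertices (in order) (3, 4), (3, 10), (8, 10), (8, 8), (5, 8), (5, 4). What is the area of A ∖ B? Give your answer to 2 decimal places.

18.00

|A| = 24, |A∩B| = 6.
|A ∖ B| = |A| − |A∩B| = 24 − 6 = 18.00.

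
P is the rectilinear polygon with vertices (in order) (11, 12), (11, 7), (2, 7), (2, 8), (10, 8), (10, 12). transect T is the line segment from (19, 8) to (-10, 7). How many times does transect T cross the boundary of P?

2

The segment meets the boundary at (2,7.414), (11,7.724).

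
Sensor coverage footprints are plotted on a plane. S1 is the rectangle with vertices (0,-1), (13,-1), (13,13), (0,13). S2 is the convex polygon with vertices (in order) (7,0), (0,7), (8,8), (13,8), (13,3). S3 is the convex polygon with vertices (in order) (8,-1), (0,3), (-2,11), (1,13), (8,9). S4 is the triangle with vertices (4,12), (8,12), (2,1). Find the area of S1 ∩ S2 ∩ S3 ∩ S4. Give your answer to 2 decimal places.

The intersection is the polygon with vertices (2.615,4.385), (3.163,7.395), (5.659,7.707), (3.412,3.588).
By the shoelace formula its area is 6.21.

6.21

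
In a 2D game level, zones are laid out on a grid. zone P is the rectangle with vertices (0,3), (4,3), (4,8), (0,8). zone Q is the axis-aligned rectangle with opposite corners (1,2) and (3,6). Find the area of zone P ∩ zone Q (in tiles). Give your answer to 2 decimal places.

|zone P∩zone Q|: x∈[1,3], y∈[3,6] → 2·3 = 6.

6.00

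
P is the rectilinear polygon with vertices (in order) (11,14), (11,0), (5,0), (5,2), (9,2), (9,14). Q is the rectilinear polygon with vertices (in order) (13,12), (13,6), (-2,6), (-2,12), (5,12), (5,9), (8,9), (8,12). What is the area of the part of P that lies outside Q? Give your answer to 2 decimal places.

|P| = 36, |P∩Q| = 12.
|P ∖ Q| = |P| − |P∩Q| = 36 − 12 = 24.00.

24.00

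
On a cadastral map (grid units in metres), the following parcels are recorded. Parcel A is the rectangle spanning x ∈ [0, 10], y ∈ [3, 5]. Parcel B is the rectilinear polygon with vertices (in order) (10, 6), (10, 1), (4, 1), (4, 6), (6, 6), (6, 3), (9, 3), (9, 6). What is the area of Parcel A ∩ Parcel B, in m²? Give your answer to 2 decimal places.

6.00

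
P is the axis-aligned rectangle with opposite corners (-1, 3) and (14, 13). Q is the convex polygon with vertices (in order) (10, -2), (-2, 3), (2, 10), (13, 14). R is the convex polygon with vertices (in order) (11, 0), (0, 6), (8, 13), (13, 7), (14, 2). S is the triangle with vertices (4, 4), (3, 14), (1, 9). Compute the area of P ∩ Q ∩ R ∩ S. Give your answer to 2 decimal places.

The intersection is the polygon with vertices (3.494,9.057), (4,4), (1.836,7.607).
By the shoelace formula its area is 4.56.

4.56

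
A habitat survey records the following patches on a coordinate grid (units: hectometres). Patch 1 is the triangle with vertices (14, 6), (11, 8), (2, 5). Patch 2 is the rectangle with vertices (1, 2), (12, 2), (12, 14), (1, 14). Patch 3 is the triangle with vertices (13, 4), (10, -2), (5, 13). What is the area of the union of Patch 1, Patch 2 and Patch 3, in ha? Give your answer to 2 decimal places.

By inclusion–exclusion:
Individual areas: |Patch 1| = 13.5, |Patch 2| = 132, |Patch 3| = 37.5.
|Patch 1∩Patch 2| = 12.
|Patch 1∩Patch 3| = 5.6636.
|Patch 2∩Patch 3| = 29.2708.
|Patch 1∩Patch 2∩Patch 3| = 5.6636.
|Patch 1 ∪ Patch 2 ∪ Patch 3| = 183 − 46.9344 + 5.6636 = 141.73.

141.73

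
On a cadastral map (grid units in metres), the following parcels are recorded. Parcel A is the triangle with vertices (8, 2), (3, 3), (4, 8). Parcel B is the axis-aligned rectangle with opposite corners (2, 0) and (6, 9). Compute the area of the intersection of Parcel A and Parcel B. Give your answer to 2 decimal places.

The intersection is the polygon with vertices (3,3), (4,8), (6,5), (6,2.4).
By the shoelace formula its area is 10.40.

10.40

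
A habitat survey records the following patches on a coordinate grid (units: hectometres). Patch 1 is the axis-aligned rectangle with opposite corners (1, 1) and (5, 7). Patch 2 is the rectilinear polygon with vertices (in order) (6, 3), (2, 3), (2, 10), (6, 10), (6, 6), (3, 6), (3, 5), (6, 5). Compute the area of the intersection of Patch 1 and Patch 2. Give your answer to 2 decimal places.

10.00

The intersection is the polygon with vertices (5,3), (2,3), (2,7), (5,7), (5,6), (3,6), (3,5), (5,5).
By the shoelace formula its area is 10.00.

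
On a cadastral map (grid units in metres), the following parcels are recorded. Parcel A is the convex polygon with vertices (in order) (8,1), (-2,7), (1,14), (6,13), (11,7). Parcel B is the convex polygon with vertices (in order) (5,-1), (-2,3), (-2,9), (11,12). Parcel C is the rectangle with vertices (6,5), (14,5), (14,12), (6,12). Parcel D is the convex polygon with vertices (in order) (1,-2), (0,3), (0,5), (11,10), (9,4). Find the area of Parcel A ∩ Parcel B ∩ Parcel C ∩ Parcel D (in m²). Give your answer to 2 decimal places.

9.00

The intersection is the polygon with vertices (9.515,8.782), (7.769,5), (6,5), (6,7.727), (9.187,9.176).
By the shoelace formula its area is 9.00.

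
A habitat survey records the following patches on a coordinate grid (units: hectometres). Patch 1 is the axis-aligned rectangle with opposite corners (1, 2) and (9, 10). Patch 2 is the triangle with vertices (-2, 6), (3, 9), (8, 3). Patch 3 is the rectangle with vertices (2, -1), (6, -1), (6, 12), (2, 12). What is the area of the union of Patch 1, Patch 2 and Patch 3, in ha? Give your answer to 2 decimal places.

By inclusion–exclusion:
Individual areas: |Patch 1| = 64, |Patch 2| = 22.5, |Patch 3| = 52.
|Patch 1∩Patch 2| = 18.45.
|Patch 1∩Patch 3|: x∈[2,6], y∈[2,10] → 4·8 = 32.
|Patch 2∩Patch 3| = 13.5.
|Patch 1∩Patch 2∩Patch 3| = 13.5.
|Patch 1 ∪ Patch 2 ∪ Patch 3| = 138.5 − 63.95 + 13.5 = 88.05.

88.05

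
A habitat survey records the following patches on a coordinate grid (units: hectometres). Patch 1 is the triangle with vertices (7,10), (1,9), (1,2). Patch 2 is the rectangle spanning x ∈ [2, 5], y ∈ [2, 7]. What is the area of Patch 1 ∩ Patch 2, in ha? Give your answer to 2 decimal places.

5.04

The intersection is the polygon with vertices (2,3.333), (2,7), (4.75,7).
By the shoelace formula its area is 5.04.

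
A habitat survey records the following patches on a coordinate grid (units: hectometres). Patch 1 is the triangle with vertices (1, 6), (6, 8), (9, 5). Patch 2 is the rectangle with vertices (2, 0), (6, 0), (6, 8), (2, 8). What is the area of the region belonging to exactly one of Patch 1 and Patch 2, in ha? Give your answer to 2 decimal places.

|Patch 1| = 10.5, |Patch 2| = 32, |Patch 1∩Patch 2| = 6.3.
|Patch 1 △ Patch 2| = |Patch 1| + |Patch 2| − 2·|Patch 1∩Patch 2| = 10.5 + 32 − 12.6 = 29.90.

29.90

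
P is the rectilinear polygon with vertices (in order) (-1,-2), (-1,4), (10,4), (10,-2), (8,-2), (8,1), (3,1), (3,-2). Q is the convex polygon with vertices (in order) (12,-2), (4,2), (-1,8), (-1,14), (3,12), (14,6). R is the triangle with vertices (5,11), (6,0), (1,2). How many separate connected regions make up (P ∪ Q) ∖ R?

3

(P ∪ Q) ∖ R splits into 3 disjoint pieces (area 20.1389, area 33.4323, area 72.5458).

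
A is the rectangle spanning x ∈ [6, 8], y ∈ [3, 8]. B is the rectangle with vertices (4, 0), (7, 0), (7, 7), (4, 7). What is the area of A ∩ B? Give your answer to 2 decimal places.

|A∩B|: x∈[6,7], y∈[3,7] → 1·4 = 4.

4.00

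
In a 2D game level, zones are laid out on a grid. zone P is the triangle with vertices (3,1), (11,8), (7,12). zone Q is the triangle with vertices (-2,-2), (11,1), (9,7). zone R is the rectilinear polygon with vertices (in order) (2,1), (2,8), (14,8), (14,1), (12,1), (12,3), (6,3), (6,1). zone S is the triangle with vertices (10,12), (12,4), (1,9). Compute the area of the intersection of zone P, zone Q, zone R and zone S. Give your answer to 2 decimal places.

0.83

The intersection is the polygon with vertices (9,7), (9.194,6.419), (8.333,5.667), (7.714,5.948).
By the shoelace formula its area is 0.83.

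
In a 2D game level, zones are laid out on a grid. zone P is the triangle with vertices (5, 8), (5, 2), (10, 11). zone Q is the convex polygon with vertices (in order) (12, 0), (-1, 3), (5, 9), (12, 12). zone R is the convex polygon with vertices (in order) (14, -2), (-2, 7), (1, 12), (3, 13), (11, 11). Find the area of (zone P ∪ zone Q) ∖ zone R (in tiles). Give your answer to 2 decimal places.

17.22

|zone P ∪ zone Q| = 90.
|(zone P ∪ zone Q) ∩ zone R| = 72.778.
|(zone P ∪ zone Q) ∖ zone R| = 90 − 72.778 = 17.22.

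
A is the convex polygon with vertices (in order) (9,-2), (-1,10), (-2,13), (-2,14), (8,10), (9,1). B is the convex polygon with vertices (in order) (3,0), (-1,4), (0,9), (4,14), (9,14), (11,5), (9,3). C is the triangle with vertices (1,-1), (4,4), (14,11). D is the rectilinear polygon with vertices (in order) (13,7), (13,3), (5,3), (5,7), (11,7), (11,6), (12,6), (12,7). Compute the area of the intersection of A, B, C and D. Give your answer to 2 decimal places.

5.48

The intersection is the polygon with vertices (5.333,3), (5,3), (5,4.7), (8.286,7), (8.333,7), (8.457,5.884).
By the shoelace formula its area is 5.48.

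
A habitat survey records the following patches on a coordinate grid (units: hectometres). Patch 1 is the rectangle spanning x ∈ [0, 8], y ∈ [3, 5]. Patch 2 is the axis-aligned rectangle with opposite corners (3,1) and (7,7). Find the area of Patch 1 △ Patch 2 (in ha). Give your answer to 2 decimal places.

24.00

|Patch 1∩Patch 2|: x∈[3,7], y∈[3,5] → 4·2 = 8.
|Patch 1 △ Patch 2| = |Patch 1| + |Patch 2| − 2·|Patch 1∩Patch 2| = 16 + 24 − 16 = 24.00.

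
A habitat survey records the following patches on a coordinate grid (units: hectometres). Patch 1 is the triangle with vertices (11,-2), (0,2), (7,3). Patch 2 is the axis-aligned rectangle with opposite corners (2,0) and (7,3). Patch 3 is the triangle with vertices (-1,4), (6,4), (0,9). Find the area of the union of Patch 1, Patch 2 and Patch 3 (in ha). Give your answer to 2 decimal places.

41.01

By inclusion–exclusion:
Individual areas: |Patch 1| = 19.5, |Patch 2| = 15, |Patch 3| = 17.5.
|Patch 1∩Patch 2| = 10.987.
|Patch 1∩Patch 3| = 0.
|Patch 2∩Patch 3| = 0.
|Patch 1∩Patch 2∩Patch 3| = 0.
|Patch 1 ∪ Patch 2 ∪ Patch 3| = 52 − 10.987 + 0 = 41.01.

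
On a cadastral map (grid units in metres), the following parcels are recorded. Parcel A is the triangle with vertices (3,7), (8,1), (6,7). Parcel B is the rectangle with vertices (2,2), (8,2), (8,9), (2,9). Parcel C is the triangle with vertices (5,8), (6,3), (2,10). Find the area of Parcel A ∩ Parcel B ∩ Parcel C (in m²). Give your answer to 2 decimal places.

2.85

The intersection is the polygon with vertices (5.2,7), (5.895,3.526), (5.273,4.273), (3.714,7).
By the shoelace formula its area is 2.85.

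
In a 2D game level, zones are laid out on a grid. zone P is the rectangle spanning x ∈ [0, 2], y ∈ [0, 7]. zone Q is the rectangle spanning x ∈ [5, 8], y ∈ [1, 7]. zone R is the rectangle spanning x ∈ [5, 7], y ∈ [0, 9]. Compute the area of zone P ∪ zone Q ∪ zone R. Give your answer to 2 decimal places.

By inclusion–exclusion:
Individual areas: |zone P| = 14, |zone Q| = 18, |zone R| = 18.
|zone P∩zone Q| = 0 (no overlap).
|zone P∩zone R| = 0 (no overlap).
|zone Q∩zone R|: x∈[5,7], y∈[1,7] → 2·6 = 12.
|zone P∩zone Q∩zone R| = 0.
|zone P ∪ zone Q ∪ zone R| = 50 − 12 + 0 = 38.00.

38.00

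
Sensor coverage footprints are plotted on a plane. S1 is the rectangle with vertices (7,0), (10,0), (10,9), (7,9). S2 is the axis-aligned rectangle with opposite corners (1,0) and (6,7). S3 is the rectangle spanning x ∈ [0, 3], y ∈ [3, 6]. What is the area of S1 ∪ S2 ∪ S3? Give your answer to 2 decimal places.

65.00

By inclusion–exclusion:
Individual areas: |S1| = 27, |S2| = 35, |S3| = 9.
|S1∩S2| = 0 (no overlap).
|S1∩S3| = 0 (no overlap).
|S2∩S3|: x∈[1,3], y∈[3,6] → 2·3 = 6.
|S1∩S2∩S3| = 0.
|S1 ∪ S2 ∪ S3| = 71 − 6 + 0 = 65.00.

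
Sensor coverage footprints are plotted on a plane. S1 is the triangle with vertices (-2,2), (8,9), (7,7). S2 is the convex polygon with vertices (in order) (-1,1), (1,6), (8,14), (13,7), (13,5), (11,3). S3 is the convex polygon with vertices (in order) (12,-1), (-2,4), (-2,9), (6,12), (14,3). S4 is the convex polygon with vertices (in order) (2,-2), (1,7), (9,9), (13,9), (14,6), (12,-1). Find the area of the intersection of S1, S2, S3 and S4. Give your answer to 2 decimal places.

5.65

The intersection is the polygon with vertices (1.349,3.861), (1.299,4.309), (7.444,8.611), (7.857,8.714), (7,7).
By the shoelace formula its area is 5.65.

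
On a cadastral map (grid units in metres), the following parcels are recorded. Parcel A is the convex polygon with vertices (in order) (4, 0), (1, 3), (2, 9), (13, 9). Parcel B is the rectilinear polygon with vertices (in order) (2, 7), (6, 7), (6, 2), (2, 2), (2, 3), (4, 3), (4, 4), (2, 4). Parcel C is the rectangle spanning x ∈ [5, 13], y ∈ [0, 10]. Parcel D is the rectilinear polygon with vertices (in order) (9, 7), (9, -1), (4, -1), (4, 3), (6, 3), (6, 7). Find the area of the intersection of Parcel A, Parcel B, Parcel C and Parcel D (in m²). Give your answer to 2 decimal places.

1.00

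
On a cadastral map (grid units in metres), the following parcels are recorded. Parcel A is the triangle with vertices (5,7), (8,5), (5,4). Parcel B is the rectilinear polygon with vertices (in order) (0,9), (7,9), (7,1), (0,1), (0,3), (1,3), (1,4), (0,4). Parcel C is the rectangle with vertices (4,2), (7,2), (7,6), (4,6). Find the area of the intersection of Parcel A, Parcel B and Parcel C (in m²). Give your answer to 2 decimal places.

The intersection is the polygon with vertices (7,4.667), (5,4), (5,6), (6.5,6), (7,5.667).
By the shoelace formula its area is 3.25.

3.25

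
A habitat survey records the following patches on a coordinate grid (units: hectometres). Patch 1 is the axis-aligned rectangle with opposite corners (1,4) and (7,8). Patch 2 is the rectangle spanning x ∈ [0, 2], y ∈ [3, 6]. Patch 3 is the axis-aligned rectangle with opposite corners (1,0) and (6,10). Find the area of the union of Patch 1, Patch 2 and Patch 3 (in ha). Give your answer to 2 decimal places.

By inclusion–exclusion:
Individual areas: |Patch 1| = 24, |Patch 2| = 6, |Patch 3| = 50.
|Patch 1∩Patch 2|: x∈[1,2], y∈[4,6] → 1·2 = 2.
|Patch 1∩Patch 3|: x∈[1,6], y∈[4,8] → 5·4 = 20.
|Patch 2∩Patch 3|: x∈[1,2], y∈[3,6] → 1·3 = 3.
|Patch 1∩Patch 2∩Patch 3| = 2.
|Patch 1 ∪ Patch 2 ∪ Patch 3| = 80 − 25 + 2 = 57.00.

57.00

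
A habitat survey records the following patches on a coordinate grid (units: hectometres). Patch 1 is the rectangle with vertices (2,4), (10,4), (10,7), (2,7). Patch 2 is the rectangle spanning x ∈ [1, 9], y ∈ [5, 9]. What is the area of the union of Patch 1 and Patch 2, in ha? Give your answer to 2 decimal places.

42.00

By inclusion–exclusion:
Individual areas: |Patch 1| = 24, |Patch 2| = 32.
|Patch 1∩Patch 2|: x∈[2,9], y∈[5,7] → 7·2 = 14.
|Patch 1 ∪ Patch 2| = 56 − 14 = 42.00.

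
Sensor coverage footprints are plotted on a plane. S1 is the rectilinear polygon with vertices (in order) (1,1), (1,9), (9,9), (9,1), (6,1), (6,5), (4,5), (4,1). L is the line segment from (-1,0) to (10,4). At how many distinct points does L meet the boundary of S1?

4

The segment meets the boundary at (9,3.636), (1.75,1), (6,2.545), (4,1.818).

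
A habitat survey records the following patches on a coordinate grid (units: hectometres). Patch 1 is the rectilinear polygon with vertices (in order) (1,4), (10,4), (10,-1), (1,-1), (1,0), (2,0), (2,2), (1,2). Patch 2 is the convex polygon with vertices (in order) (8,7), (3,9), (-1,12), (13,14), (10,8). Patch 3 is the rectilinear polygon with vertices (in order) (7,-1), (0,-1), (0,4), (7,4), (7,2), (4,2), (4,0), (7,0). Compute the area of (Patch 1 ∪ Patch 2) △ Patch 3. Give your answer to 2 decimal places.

80.00

|Patch 1 ∪ Patch 2| = 95.
|(Patch 1 ∪ Patch 2) ∩ Patch 3| = 22.
|(Patch 1 ∪ Patch 2) △ Patch 3| = 95 + 29 − 44 = 80.00.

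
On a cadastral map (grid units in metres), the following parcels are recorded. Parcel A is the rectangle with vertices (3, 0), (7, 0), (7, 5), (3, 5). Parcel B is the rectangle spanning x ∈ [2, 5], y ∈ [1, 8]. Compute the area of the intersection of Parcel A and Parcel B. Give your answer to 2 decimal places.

|Parcel A∩Parcel B|: x∈[3,5], y∈[1,5] → 2·4 = 8.

8.00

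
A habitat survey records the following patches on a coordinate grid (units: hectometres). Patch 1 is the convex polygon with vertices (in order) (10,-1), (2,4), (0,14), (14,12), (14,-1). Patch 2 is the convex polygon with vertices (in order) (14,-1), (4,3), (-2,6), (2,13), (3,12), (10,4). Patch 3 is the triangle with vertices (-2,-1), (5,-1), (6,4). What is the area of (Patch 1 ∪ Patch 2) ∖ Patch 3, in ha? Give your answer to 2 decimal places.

166.06

|Patch 1 ∪ Patch 2| = 168.
|(Patch 1 ∪ Patch 2) ∩ Patch 3| = 1.9444.
|(Patch 1 ∪ Patch 2) ∖ Patch 3| = 168 − 1.9444 = 166.06.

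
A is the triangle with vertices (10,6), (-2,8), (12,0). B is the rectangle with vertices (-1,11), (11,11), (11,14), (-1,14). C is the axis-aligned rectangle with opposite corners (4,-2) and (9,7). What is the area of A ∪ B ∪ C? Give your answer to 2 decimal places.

By inclusion–exclusion:
Individual areas: |A| = 34, |B| = 36, |C| = 45.
|A∩B| = 0.
|A∩C| = 17.2024.
|B∩C| = 0 (no overlap).
|A∩B∩C| = 0.
|A ∪ B ∪ C| = 115 − 17.2024 + 0 = 97.80.

97.80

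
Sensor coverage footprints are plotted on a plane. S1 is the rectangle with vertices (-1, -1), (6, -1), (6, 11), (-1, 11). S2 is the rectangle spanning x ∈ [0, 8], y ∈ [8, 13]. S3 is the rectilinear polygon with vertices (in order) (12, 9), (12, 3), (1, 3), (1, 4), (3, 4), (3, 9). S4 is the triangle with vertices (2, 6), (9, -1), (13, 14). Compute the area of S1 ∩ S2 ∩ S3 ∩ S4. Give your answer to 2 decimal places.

The intersection is the polygon with vertices (4.75,8), (6,8.909), (6,8).
By the shoelace formula its area is 0.57.

0.57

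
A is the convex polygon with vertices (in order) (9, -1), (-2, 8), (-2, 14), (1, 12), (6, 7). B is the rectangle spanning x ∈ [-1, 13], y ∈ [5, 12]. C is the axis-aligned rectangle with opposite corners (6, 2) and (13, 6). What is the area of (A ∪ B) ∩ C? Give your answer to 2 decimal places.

10.94

The region (A ∪ B) ∩ C is the polygon with vertices (13,5), (6.75,5), (7.875,2), (6,2), (6,6), (13,6).
By the shoelace formula its area is 10.94.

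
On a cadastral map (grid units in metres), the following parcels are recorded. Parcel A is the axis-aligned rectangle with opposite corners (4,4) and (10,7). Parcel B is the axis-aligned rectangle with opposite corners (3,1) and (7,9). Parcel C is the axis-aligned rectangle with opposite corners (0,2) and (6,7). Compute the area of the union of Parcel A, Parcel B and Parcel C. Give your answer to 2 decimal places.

56.00

By inclusion–exclusion:
Individual areas: |Parcel A| = 18, |Parcel B| = 32, |Parcel C| = 30.
|Parcel A∩Parcel B|: x∈[4,7], y∈[4,7] → 3·3 = 9.
|Parcel A∩Parcel C|: x∈[4,6], y∈[4,7] → 2·3 = 6.
|Parcel B∩Parcel C|: x∈[3,6], y∈[2,7] → 3·5 = 15.
|Parcel A∩Parcel B∩Parcel C| = 6.
|Parcel A ∪ Parcel B ∪ Parcel C| = 80 − 30 + 6 = 56.00.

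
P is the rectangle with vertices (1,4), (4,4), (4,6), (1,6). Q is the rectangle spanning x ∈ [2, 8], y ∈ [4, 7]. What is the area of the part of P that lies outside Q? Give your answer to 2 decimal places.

2.00

|P∩Q|: x∈[2,4], y∈[4,6] → 2·2 = 4.
|P| = 6.
|P ∖ Q| = |P| − |P∩Q| = 6 − 4 = 2.00.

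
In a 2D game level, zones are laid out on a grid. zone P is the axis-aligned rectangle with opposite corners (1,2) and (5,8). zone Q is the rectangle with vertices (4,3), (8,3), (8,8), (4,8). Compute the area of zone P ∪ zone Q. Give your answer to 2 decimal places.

By inclusion–exclusion:
Individual areas: |zone P| = 24, |zone Q| = 20.
|zone P∩zone Q|: x∈[4,5], y∈[3,8] → 1·5 = 5.
|zone P ∪ zone Q| = 44 − 5 = 39.00.

39.00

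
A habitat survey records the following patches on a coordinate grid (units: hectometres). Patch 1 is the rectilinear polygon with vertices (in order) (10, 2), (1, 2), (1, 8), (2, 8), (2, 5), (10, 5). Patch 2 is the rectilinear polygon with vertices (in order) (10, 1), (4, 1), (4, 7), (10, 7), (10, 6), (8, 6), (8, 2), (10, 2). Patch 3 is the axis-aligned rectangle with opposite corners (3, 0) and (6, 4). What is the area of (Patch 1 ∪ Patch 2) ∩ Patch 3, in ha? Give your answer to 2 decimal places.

8.00

The region (Patch 1 ∪ Patch 2) ∩ Patch 3 is the polygon with vertices (4,1), (4,2), (3,2), (3,4), (6,4), (6,1).
By the shoelace formula its area is 8.00.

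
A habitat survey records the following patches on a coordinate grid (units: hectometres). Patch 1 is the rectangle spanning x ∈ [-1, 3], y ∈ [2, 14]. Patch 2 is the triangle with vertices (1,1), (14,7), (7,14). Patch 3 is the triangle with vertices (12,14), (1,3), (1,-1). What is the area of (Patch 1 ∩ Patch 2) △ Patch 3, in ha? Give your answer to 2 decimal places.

|Patch 1 ∩ Patch 2| = 2.5641.
|(Patch 1 ∩ Patch 2) ∩ Patch 3| = 2.5165.
|(Patch 1 ∩ Patch 2) △ Patch 3| = 2.5641 + 22 − 5.033 = 19.53.

19.53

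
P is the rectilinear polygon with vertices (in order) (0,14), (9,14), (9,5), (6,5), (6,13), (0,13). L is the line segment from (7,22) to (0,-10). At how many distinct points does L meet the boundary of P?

2

The segment meets the boundary at (5.031,13), (5.25,14).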